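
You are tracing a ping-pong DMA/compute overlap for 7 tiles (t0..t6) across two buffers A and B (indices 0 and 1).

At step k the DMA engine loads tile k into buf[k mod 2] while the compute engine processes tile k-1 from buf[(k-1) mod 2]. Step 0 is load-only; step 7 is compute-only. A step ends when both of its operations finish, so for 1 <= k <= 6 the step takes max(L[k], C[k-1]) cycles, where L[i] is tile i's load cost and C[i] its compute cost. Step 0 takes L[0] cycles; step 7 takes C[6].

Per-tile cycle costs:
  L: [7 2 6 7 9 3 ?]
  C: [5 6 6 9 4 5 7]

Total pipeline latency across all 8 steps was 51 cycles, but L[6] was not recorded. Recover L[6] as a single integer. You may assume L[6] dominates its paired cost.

L[6] = 6

step 0 | dur = L[0]=7 = 7
step 1 | dur = max(L[1]=2, C[0]=5) = 5
step 2 | dur = max(L[2]=6, C[1]=6) = 6
step 3 | dur = max(L[3]=7, C[2]=6) = 7
step 4 | dur = max(L[4]=9, C[3]=9) = 9
step 5 | dur = max(L[5]=3, C[4]=4) = 4
step 6 | dur = max(L[6]=?, C[5]=5) = L[6]  (unknown; binding)
step 7 | dur = C[6]=7 = 7
sum of known step durations = 45
dur[6] = total - known = 51 - 45 = 6
L[6] is the binding max in step 6, so L[6] = dur[6] = 6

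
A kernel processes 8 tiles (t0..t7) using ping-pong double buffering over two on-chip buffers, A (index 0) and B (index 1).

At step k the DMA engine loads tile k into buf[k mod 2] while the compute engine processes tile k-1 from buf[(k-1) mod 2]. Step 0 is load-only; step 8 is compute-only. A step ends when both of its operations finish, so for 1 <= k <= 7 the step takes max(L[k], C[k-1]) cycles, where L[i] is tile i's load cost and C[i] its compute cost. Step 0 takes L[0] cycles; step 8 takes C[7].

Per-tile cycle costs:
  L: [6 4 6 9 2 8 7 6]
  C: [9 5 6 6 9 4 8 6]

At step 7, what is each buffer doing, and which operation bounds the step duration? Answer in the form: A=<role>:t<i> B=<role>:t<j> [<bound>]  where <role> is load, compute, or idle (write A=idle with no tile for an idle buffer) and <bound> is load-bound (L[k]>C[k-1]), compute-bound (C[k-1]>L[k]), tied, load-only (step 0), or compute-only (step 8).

  0. 6=6c; end=6; A:t0 B:-
  1. max(4,9)=9c; end=15; A:t0 B:t1
  2. max(6,5)=6c; end=21; A:t2 B:t1
  3. max(9,6)=9c; end=30; A:t2 B:t3
  4. max(2,6)=6c; end=36; A:t4 B:t3
  5. max(8,9)=9c; end=45; A:t4 B:t5
  6. max(7,4)=7c; end=52; A:t6 B:t5
  7. max(6,8)=8c; end=60; A:t6 B:t7
  8. 6=6c; end=66; A:t6 B:t7

step 7: A=compute:t6 B=load:t7 [compute-bound]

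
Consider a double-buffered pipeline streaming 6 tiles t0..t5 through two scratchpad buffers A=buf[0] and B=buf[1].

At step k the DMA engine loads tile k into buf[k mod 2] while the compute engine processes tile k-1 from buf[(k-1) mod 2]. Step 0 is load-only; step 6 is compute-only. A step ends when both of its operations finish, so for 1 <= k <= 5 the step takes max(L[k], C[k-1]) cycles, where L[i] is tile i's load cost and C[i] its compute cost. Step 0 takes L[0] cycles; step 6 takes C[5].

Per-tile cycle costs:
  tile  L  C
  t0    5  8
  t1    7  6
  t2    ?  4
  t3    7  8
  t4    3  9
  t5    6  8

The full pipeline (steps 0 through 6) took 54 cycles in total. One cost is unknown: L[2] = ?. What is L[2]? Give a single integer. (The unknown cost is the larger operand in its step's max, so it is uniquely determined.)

step 0 = dur = L[0]=5 = 5
step 1 = dur = max(L[1]=7, C[0]=8) = 8
step 2 = dur = max(L[2]=?, C[1]=6) = L[2]  (unknown; binding)
step 3 = dur = max(L[3]=7, C[2]=4) = 7
step 4 = dur = max(L[4]=3, C[3]=8) = 8
step 5 = dur = max(L[5]=6, C[4]=9) = 9
step 6 = dur = C[5]=8 = 8
sum of known step durations = 45
dur[2] = total - known = 54 - 45 = 9
L[2] is the binding max in step 2, so L[2] = dur[2] = 9

L[2] = 9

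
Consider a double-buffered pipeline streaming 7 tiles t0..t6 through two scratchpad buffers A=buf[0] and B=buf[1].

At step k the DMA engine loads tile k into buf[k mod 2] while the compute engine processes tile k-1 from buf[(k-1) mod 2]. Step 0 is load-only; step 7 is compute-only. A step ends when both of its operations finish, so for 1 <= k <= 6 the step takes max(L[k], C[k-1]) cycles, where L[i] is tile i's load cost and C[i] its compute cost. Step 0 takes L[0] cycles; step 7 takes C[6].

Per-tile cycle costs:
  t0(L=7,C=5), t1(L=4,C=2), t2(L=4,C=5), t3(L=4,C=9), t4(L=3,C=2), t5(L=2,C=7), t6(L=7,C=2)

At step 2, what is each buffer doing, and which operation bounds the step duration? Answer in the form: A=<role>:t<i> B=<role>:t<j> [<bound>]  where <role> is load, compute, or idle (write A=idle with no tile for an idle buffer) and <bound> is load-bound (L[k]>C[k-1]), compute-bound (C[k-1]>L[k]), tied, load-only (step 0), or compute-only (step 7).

step 2: A=load:t2 B=compute:t1 [load-bound]

[0] DMA t0→A (7c) ∥ CU idle ⇒ 7c, clock 7
[1] DMA t1→B (4c) ∥ CU A:t0 (5c) ⇒ 5c, clock 12
[2] DMA t2→A (4c) ∥ CU B:t1 (2c) ⇒ 4c, clock 16
[3] DMA t3→B (4c) ∥ CU A:t2 (5c) ⇒ 5c, clock 21
[4] DMA t4→A (3c) ∥ CU B:t3 (9c) ⇒ 9c, clock 30
[5] DMA t5→B (2c) ∥ CU A:t4 (2c) ⇒ 2c, clock 32
[6] DMA t6→A (7c) ∥ CU B:t5 (7c) ⇒ 7c, clock 39
[7] DMA idle ∥ CU A:t6 (2c) ⇒ 2c, clock 41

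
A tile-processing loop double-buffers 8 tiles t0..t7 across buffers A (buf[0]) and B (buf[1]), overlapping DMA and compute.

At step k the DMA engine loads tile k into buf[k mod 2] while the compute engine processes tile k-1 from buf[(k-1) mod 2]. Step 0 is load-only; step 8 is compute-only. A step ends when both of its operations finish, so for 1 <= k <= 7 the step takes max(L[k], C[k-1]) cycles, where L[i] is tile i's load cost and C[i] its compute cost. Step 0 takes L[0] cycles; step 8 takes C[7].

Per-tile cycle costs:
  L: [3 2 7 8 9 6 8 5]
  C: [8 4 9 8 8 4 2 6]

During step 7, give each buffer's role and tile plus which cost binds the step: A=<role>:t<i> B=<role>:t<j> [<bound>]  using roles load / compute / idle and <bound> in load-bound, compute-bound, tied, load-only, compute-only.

k=0 load=t0/3c comp=- wait=3 total=3
k=1 load=t1/2c comp=t0/8c wait=8 total=11
k=2 load=t2/7c comp=t1/4c wait=7 total=18
k=3 load=t3/8c comp=t2/9c wait=9 total=27
k=4 load=t4/9c comp=t3/8c wait=9 total=36
k=5 load=t5/6c comp=t4/8c wait=8 total=44
k=6 load=t6/8c comp=t5/4c wait=8 total=52
k=7 load=t7/5c comp=t6/2c wait=5 total=57
k=8 load=- comp=t7/6c wait=6 total=63

step 7: A=compute:t6 B=load:t7 [load-bound]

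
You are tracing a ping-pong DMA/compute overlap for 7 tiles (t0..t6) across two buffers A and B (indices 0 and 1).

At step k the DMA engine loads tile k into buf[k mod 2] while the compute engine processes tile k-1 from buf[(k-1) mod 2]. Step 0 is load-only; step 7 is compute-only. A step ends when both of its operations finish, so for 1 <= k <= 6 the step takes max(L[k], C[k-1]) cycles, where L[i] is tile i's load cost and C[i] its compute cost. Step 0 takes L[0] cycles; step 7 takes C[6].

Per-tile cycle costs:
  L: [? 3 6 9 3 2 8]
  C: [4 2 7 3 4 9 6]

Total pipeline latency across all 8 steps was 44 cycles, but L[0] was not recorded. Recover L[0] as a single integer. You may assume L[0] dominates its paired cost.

step 0 = dur = L[0]=? = L[0]  (unknown; binding)
step 1 = dur = max(L[1]=3, C[0]=4) = 4
step 2 = dur = max(L[2]=6, C[1]=2) = 6
step 3 = dur = max(L[3]=9, C[2]=7) = 9
step 4 = dur = max(L[4]=3, C[3]=3) = 3
step 5 = dur = max(L[5]=2, C[4]=4) = 4
step 6 = dur = max(L[6]=8, C[5]=9) = 9
step 7 = dur = C[6]=6 = 6
sum of known step durations = 41
dur[0] = total - known = 44 - 41 = 3
L[0] is the binding max in step 0, so L[0] = dur[0] = 3

L[0] = 3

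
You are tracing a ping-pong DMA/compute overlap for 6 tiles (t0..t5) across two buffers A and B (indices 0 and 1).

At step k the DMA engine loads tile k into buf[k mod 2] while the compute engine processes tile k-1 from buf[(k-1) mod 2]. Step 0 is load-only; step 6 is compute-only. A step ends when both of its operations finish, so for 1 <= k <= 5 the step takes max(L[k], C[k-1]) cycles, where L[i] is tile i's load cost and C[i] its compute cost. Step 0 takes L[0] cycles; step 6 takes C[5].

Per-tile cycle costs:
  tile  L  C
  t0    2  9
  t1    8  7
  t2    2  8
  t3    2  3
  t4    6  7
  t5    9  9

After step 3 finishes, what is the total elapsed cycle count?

end_cycle[3] = 26

[0] DMA t0→A (2c) ∥ CU idle ⇒ 2c, clock 2
[1] DMA t1→B (8c) ∥ CU A:t0 (9c) ⇒ 9c, clock 11
[2] DMA t2→A (2c) ∥ CU B:t1 (7c) ⇒ 7c, clock 18
[3] DMA t3→B (2c) ∥ CU A:t2 (8c) ⇒ 8c, clock 26
[4] DMA t4→A (6c) ∥ CU B:t3 (3c) ⇒ 6c, clock 32
[5] DMA t5→B (9c) ∥ CU A:t4 (7c) ⇒ 9c, clock 41
[6] DMA idle ∥ CU B:t5 (9c) ⇒ 9c, clock 50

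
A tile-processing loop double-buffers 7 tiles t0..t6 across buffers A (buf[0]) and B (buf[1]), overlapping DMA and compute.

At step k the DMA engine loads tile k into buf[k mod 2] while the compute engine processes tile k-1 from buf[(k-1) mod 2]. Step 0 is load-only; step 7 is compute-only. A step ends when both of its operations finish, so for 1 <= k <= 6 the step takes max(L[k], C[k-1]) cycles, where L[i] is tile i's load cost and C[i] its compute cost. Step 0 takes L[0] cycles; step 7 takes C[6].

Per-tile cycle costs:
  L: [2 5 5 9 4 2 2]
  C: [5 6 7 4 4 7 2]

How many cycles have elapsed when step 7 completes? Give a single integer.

[0] DMA t0→A (2c) ∥ CU idle ⇒ 2c, clock 2
[1] DMA t1→B (5c) ∥ CU A:t0 (5c) ⇒ 5c, clock 7
[2] DMA t2→A (5c) ∥ CU B:t1 (6c) ⇒ 6c, clock 13
[3] DMA t3→B (9c) ∥ CU A:t2 (7c) ⇒ 9c, clock 22
[4] DMA t4→A (4c) ∥ CU B:t3 (4c) ⇒ 4c, clock 26
[5] DMA t5→B (2c) ∥ CU A:t4 (4c) ⇒ 4c, clock 30
[6] DMA t6→A (2c) ∥ CU B:t5 (7c) ⇒ 7c, clock 37
[7] DMA idle ∥ CU A:t6 (2c) ⇒ 2c, clock 39

end_cycle[7] = 39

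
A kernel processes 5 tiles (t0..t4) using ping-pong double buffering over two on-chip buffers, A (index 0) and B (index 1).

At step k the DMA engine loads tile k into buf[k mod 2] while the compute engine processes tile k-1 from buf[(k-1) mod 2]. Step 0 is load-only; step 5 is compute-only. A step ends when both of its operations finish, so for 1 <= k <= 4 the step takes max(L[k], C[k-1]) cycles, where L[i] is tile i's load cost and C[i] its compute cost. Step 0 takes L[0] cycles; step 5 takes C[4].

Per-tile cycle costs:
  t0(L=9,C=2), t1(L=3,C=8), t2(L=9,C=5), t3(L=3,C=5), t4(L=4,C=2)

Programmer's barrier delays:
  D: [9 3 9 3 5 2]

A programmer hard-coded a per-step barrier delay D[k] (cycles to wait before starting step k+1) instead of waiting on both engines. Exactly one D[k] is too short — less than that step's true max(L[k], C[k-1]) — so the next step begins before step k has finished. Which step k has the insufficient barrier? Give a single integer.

k=0 barrier L[0]=9→9c, D[0]=9 ok
k=1 barrier max(L[1]=3,C[0]=2)→3c, D[1]=3 ok
k=2 barrier max(L[2]=9,C[1]=8)→9c, D[2]=9 ok
k=3 barrier max(L[3]=3,C[2]=5)→5c, D[3]=3 SHORT
k=4 barrier max(L[4]=4,C[3]=5)→5c, D[4]=5 ok
k=5 barrier C[4]=2→2c, D[5]=2 ok

hazard at step 3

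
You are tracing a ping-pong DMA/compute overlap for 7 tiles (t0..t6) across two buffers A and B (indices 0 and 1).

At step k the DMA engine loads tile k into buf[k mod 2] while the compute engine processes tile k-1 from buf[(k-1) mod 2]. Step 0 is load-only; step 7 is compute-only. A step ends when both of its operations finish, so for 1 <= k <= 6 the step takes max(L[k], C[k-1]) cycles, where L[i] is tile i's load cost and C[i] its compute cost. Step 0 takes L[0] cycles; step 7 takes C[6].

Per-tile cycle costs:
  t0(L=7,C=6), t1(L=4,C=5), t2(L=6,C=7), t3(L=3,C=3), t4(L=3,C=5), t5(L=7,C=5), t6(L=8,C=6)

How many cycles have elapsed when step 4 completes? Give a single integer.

end_cycle[4] = 29

step 0: L[0]=7 → dur=7, Σ=7 | A=load:t0 B=idle [load-only]
step 1: L[1]=4 C[0]=6 → dur=6, Σ=13 | A=compute:t0 B=load:t1 [compute-bound]
step 2: L[2]=6 C[1]=5 → dur=6, Σ=19 | A=load:t2 B=compute:t1 [load-bound]
step 3: L[3]=3 C[2]=7 → dur=7, Σ=26 | A=compute:t2 B=load:t3 [compute-bound]
step 4: L[4]=3 C[3]=3 → dur=3, Σ=29 | A=load:t4 B=compute:t3 [tied]
step 5: L[5]=7 C[4]=5 → dur=7, Σ=36 | A=compute:t4 B=load:t5 [load-bound]
step 6: L[6]=8 C[5]=5 → dur=8, Σ=44 | A=load:t6 B=compute:t5 [load-bound]
step 7: C[6]=6 → dur=6, Σ=50 | A=compute:t6 B=idle [compute-only]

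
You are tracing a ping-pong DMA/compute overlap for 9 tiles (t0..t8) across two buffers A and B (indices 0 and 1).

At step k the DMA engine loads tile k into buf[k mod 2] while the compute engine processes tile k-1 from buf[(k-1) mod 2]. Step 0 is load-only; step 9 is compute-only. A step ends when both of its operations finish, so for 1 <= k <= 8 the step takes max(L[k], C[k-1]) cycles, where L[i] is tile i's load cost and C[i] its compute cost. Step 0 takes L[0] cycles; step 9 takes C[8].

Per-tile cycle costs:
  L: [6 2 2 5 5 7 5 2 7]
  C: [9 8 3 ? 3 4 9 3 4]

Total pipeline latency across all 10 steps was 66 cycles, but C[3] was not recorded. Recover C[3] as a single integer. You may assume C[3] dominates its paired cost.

C[3] = 6

step 0 | dur = L[0]=6 = 6
step 1 | dur = max(L[1]=2, C[0]=9) = 9
step 2 | dur = max(L[2]=2, C[1]=8) = 8
step 3 | dur = max(L[3]=5, C[2]=3) = 5
step 4 | dur = max(L[4]=5, C[3]=?) = C[3]  (unknown; binding)
step 5 | dur = max(L[5]=7, C[4]=3) = 7
step 6 | dur = max(L[6]=5, C[5]=4) = 5
step 7 | dur = max(L[7]=2, C[6]=9) = 9
step 8 | dur = max(L[8]=7, C[7]=3) = 7
step 9 | dur = C[8]=4 = 4
sum of known step durations = 60
dur[4] = total - known = 66 - 60 = 6
C[3] is the binding max in step 4, so C[3] = dur[4] = 6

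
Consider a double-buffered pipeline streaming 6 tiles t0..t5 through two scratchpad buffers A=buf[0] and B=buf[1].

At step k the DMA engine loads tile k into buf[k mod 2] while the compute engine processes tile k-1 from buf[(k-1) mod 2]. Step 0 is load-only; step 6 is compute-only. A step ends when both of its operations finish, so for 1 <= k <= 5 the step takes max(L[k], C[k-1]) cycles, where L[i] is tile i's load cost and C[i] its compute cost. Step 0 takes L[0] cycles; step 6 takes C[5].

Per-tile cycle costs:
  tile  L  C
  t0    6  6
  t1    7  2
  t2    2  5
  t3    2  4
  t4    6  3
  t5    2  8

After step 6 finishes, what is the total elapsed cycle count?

[0] DMA t0→A (6c) ∥ CU idle ⇒ 6c, clock 6
[1] DMA t1→B (7c) ∥ CU A:t0 (6c) ⇒ 7c, clock 13
[2] DMA t2→A (2c) ∥ CU B:t1 (2c) ⇒ 2c, clock 15
[3] DMA t3→B (2c) ∥ CU A:t2 (5c) ⇒ 5c, clock 20
[4] DMA t4→A (6c) ∥ CU B:t3 (4c) ⇒ 6c, clock 26
[5] DMA t5→B (2c) ∥ CU A:t4 (3c) ⇒ 3c, clock 29
[6] DMA idle ∥ CU B:t5 (8c) ⇒ 8c, clock 37

end_cycle[6] = 37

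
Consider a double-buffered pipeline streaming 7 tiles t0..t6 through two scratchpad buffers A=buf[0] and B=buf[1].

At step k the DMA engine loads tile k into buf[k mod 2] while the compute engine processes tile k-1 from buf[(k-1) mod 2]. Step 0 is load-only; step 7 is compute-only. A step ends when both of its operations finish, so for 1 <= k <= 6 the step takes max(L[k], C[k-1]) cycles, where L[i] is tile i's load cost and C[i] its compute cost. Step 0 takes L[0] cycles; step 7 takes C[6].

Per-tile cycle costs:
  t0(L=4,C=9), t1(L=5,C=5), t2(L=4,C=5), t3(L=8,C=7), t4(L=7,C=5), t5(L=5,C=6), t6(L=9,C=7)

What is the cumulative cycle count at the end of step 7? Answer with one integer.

  0. 4=4c; end=4; A:t0 B:-
  1. max(5,9)=9c; end=13; A:t0 B:t1
  2. max(4,5)=5c; end=18; A:t2 B:t1
  3. max(8,5)=8c; end=26; A:t2 B:t3
  4. max(7,7)=7c; end=33; A:t4 B:t3
  5. max(5,5)=5c; end=38; A:t4 B:t5
  6. max(9,6)=9c; end=47; A:t6 B:t5
  7. 7=7c; end=54; A:t6 B:t5

end_cycle[7] = 54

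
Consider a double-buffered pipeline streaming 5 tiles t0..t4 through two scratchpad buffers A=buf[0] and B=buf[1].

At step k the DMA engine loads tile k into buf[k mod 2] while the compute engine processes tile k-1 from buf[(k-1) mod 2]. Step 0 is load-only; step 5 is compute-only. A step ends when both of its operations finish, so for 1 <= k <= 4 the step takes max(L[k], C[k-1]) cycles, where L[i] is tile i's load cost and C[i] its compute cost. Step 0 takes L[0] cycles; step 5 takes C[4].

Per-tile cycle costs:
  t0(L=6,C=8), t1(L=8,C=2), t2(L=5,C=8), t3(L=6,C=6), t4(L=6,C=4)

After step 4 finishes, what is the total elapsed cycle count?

[0] DMA t0→A (6c) ∥ CU idle ⇒ 6c, clock 6
[1] DMA t1→B (8c) ∥ CU A:t0 (8c) ⇒ 8c, clock 14
[2] DMA t2→A (5c) ∥ CU B:t1 (2c) ⇒ 5c, clock 19
[3] DMA t3→B (6c) ∥ CU A:t2 (8c) ⇒ 8c, clock 27
[4] DMA t4→A (6c) ∥ CU B:t3 (6c) ⇒ 6c, clock 33
[5] DMA idle ∥ CU A:t4 (4c) ⇒ 4c, clock 37

end_cycle[4] = 33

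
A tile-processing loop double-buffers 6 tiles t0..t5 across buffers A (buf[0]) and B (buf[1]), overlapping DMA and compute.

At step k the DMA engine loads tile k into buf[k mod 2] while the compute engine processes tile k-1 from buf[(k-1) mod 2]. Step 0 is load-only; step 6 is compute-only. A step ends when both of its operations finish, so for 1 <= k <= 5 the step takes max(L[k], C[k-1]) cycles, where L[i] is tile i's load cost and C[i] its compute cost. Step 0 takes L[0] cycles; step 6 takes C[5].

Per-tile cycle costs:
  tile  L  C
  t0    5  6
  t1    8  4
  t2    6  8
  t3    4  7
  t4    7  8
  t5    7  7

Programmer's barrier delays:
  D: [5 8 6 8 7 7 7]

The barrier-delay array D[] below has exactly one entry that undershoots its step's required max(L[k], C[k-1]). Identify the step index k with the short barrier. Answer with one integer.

[0] required=L[0]=5=5 vs D=5 ok
[1] required=max(L[1]=8,C[0]=6)=8 vs D=8 ok
[2] required=max(L[2]=6,C[1]=4)=6 vs D=6 ok
[3] required=max(L[3]=4,C[2]=8)=8 vs D=8 ok
[4] required=max(L[4]=7,C[3]=7)=7 vs D=7 ok
[5] required=max(L[5]=7,C[4]=8)=8 vs D=7 SHORT
[6] required=C[5]=7=7 vs D=7 ok

hazard at step 5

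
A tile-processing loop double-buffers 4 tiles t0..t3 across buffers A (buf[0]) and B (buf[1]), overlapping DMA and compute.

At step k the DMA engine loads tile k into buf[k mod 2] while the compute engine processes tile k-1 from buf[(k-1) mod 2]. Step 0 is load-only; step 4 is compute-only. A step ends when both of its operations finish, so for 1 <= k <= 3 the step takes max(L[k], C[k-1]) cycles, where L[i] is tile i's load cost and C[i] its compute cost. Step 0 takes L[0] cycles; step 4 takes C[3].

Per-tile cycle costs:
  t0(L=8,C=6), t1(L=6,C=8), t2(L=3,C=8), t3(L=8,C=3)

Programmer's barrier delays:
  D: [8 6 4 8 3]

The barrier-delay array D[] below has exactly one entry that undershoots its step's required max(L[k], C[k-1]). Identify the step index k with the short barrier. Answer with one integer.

hazard at step 2

k=0 barrier L[0]=8→8c, D[0]=8 ok
k=1 barrier max(L[1]=6,C[0]=6)→6c, D[1]=6 ok
k=2 barrier max(L[2]=3,C[1]=8)→8c, D[2]=4 SHORT
k=3 barrier max(L[3]=8,C[2]=8)→8c, D[3]=8 ok
k=4 barrier C[3]=3→3c, D[4]=3 ok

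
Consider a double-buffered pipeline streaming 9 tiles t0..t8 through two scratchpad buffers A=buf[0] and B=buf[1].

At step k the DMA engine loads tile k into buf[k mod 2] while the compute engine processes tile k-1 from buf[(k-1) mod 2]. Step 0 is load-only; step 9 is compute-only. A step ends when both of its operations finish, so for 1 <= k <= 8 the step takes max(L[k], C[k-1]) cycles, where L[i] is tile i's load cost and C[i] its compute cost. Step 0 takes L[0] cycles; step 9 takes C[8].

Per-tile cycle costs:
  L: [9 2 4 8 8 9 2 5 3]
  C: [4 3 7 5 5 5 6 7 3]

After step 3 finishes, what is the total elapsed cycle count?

[0] DMA t0→A (9c) ∥ CU idle ⇒ 9c, clock 9
[1] DMA t1→B (2c) ∥ CU A:t0 (4c) ⇒ 4c, clock 13
[2] DMA t2→A (4c) ∥ CU B:t1 (3c) ⇒ 4c, clock 17
[3] DMA t3→B (8c) ∥ CU A:t2 (7c) ⇒ 8c, clock 25
[4] DMA t4→A (8c) ∥ CU B:t3 (5c) ⇒ 8c, clock 33
[5] DMA t5→B (9c) ∥ CU A:t4 (5c) ⇒ 9c, clock 42
[6] DMA t6→A (2c) ∥ CU B:t5 (5c) ⇒ 5c, clock 47
[7] DMA t7→B (5c) ∥ CU A:t6 (6c) ⇒ 6c, clock 53
[8] DMA t8→A (3c) ∥ CU B:t7 (7c) ⇒ 7c, clock 60
[9] DMA idle ∥ CU A:t8 (3c) ⇒ 3c, clock 63

end_cycle[3] = 25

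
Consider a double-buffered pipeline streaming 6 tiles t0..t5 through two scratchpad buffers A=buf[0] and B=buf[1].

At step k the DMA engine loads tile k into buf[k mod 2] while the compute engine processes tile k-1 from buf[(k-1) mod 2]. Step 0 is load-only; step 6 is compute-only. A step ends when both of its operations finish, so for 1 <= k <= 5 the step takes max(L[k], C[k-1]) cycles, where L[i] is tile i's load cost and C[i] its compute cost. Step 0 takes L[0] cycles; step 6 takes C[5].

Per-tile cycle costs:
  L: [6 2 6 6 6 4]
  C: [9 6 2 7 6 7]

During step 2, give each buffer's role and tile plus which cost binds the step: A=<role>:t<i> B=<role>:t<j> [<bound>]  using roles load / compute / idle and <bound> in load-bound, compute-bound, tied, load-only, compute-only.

step 2: A=load:t2 B=compute:t1 [tied]

[0] DMA t0→A (6c) ∥ CU idle ⇒ 6c, clock 6
[1] DMA t1→B (2c) ∥ CU A:t0 (9c) ⇒ 9c, clock 15
[2] DMA t2→A (6c) ∥ CU B:t1 (6c) ⇒ 6c, clock 21
[3] DMA t3→B (6c) ∥ CU A:t2 (2c) ⇒ 6c, clock 27
[4] DMA t4→A (6c) ∥ CU B:t3 (7c) ⇒ 7c, clock 34
[5] DMA t5→B (4c) ∥ CU A:t4 (6c) ⇒ 6c, clock 40
[6] DMA idle ∥ CU B:t5 (7c) ⇒ 7c, clock 47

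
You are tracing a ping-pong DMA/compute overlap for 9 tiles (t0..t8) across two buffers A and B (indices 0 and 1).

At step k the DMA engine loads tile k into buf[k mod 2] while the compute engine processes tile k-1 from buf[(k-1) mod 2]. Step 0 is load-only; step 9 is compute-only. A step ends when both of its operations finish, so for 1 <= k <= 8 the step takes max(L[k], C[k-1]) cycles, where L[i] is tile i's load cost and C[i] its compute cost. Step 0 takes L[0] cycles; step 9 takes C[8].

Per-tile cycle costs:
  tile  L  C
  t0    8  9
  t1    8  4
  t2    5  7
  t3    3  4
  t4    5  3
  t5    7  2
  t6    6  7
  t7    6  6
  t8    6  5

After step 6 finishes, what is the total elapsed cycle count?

end_cycle[6] = 47

  0. 8=8c; end=8; A:t0 B:-
  1. max(8,9)=9c; end=17; A:t0 B:t1
  2. max(5,4)=5c; end=22; A:t2 B:t1
  3. max(3,7)=7c; end=29; A:t2 B:t3
  4. max(5,4)=5c; end=34; A:t4 B:t3
  5. max(7,3)=7c; end=41; A:t4 B:t5
  6. max(6,2)=6c; end=47; A:t6 B:t5
  7. max(6,7)=7c; end=54; A:t6 B:t7
  8. max(6,6)=6c; end=60; A:t8 B:t7
  9. 5=5c; end=65; A:t8 B:t7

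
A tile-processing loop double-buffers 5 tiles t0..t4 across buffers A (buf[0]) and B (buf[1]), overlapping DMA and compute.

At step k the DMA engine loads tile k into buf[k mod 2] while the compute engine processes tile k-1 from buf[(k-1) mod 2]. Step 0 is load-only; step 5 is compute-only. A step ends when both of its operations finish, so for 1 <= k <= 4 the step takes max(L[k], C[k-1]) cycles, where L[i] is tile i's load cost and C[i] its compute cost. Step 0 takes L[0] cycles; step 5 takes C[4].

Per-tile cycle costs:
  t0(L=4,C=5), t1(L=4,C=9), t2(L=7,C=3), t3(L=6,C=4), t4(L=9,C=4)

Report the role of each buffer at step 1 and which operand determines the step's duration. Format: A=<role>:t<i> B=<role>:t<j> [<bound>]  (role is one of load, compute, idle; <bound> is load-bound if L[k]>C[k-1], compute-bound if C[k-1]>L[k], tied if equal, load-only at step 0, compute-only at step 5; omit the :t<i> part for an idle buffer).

step 0: L[0]=4 → dur=4, Σ=4 | A=load:t0 B=idle [load-only]
step 1: L[1]=4 C[0]=5 → dur=5, Σ=9 | A=compute:t0 B=load:t1 [compute-bound]
step 2: L[2]=7 C[1]=9 → dur=9, Σ=18 | A=load:t2 B=compute:t1 [compute-bound]
step 3: L[3]=6 C[2]=3 → dur=6, Σ=24 | A=compute:t2 B=load:t3 [load-bound]
step 4: L[4]=9 C[3]=4 → dur=9, Σ=33 | A=load:t4 B=compute:t3 [load-bound]
step 5: C[4]=4 → dur=4, Σ=37 | A=compute:t4 B=idle [compute-only]

step 1: A=compute:t0 B=load:t1 [compute-bound]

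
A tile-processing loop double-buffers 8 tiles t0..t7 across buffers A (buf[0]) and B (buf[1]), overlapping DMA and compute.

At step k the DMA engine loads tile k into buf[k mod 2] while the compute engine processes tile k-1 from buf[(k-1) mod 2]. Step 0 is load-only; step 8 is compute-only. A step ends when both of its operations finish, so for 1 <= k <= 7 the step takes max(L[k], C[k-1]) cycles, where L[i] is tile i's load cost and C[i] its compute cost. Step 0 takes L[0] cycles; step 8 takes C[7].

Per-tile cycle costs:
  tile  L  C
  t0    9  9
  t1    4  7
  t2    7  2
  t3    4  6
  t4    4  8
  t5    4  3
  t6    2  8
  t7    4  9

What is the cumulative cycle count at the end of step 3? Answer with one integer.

[0] DMA t0→A (9c) ∥ CU idle ⇒ 9c, clock 9
[1] DMA t1→B (4c) ∥ CU A:t0 (9c) ⇒ 9c, clock 18
[2] DMA t2→A (7c) ∥ CU B:t1 (7c) ⇒ 7c, clock 25
[3] DMA t3→B (4c) ∥ CU A:t2 (2c) ⇒ 4c, clock 29
[4] DMA t4→A (4c) ∥ CU B:t3 (6c) ⇒ 6c, clock 35
[5] DMA t5→B (4c) ∥ CU A:t4 (8c) ⇒ 8c, clock 43
[6] DMA t6→A (2c) ∥ CU B:t5 (3c) ⇒ 3c, clock 46
[7] DMA t7→B (4c) ∥ CU A:t6 (8c) ⇒ 8c, clock 54
[8] DMA idle ∥ CU B:t7 (9c) ⇒ 9c, clock 63

end_cycle[3] = 29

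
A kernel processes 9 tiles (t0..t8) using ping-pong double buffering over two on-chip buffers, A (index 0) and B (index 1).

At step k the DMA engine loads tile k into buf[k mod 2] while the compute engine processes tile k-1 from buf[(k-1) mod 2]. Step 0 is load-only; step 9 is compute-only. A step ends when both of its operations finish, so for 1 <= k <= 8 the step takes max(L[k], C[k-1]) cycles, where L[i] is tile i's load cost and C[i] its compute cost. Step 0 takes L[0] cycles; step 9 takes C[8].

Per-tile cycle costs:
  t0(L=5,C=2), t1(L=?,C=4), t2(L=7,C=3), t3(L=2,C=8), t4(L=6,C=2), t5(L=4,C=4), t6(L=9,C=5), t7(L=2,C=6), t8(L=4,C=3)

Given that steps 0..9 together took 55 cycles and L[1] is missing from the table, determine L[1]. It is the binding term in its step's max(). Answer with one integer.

step 0 = dur = L[0]=5 = 5
step 1 = dur = max(L[1]=?, C[0]=2) = L[1]  (unknown; binding)
step 2 = dur = max(L[2]=7, C[1]=4) = 7
step 3 = dur = max(L[3]=2, C[2]=3) = 3
step 4 = dur = max(L[4]=6, C[3]=8) = 8
step 5 = dur = max(L[5]=4, C[4]=2) = 4
step 6 = dur = max(L[6]=9, C[5]=4) = 9
step 7 = dur = max(L[7]=2, C[6]=5) = 5
step 8 = dur = max(L[8]=4, C[7]=6) = 6
step 9 = dur = C[8]=3 = 3
sum of known step durations = 50
dur[1] = total - known = 55 - 50 = 5
L[1] is the binding max in step 1, so L[1] = dur[1] = 5

L[1] = 5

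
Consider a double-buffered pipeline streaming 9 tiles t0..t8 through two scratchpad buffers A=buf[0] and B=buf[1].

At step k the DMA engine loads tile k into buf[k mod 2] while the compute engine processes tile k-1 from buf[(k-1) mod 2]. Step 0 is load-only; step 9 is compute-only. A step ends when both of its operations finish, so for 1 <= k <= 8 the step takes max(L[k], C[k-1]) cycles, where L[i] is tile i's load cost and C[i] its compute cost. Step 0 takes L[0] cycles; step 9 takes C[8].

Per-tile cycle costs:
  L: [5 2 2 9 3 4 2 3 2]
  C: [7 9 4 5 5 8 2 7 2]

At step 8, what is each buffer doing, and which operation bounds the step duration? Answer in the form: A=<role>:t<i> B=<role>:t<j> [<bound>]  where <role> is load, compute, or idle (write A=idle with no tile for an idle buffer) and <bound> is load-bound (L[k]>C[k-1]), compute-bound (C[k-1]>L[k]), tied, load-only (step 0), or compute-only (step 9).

  0. 5=5c; end=5; A:t0 B:-
  1. max(2,7)=7c; end=12; A:t0 B:t1
  2. max(2,9)=9c; end=21; A:t2 B:t1
  3. max(9,4)=9c; end=30; A:t2 B:t3
  4. max(3,5)=5c; end=35; A:t4 B:t3
  5. max(4,5)=5c; end=40; A:t4 B:t5
  6. max(2,8)=8c; end=48; A:t6 B:t5
  7. max(3,2)=3c; end=51; A:t6 B:t7
  8. max(2,7)=7c; end=58; A:t8 B:t7
  9. 2=2c; end=60; A:t8 B:t7

step 8: A=load:t8 B=compute:t7 [compute-bound]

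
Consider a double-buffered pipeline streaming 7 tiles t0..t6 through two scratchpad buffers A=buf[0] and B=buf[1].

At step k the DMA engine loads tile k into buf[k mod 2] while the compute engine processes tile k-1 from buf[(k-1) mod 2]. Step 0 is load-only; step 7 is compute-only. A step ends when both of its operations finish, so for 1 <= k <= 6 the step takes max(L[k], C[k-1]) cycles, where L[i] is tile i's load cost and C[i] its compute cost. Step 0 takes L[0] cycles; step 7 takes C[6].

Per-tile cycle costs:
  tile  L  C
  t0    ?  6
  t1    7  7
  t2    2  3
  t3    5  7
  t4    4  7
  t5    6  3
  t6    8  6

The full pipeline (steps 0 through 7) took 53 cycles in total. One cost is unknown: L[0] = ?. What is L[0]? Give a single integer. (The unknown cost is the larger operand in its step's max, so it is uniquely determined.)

step 0 → dur = L[0]=? = L[0]  (unknown; binding)
step 1 → dur = max(L[1]=7, C[0]=6) = 7
step 2 → dur = max(L[2]=2, C[1]=7) = 7
step 3 → dur = max(L[3]=5, C[2]=3) = 5
step 4 → dur = max(L[4]=4, C[3]=7) = 7
step 5 → dur = max(L[5]=6, C[4]=7) = 7
step 6 → dur = max(L[6]=8, C[5]=3) = 8
step 7 → dur = C[6]=6 = 6
sum of known step durations = 47
dur[0] = total - known = 53 - 47 = 6
L[0] is the binding max in step 0, so L[0] = dur[0] = 6

L[0] = 6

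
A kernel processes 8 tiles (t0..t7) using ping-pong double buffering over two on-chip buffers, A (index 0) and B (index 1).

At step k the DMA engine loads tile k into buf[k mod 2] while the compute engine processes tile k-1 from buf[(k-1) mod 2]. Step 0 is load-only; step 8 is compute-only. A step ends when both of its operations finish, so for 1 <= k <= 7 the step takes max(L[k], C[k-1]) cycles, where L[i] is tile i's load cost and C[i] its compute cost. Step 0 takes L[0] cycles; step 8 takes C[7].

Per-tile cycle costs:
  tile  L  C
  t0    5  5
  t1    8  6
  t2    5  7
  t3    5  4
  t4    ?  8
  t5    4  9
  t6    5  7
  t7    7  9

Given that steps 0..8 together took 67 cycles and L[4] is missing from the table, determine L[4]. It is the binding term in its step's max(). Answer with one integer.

step 0 → dur = L[0]=5 = 5
step 1 → dur = max(L[1]=8, C[0]=5) = 8
step 2 → dur = max(L[2]=5, C[1]=6) = 6
step 3 → dur = max(L[3]=5, C[2]=7) = 7
step 4 → dur = max(L[4]=?, C[3]=4) = L[4]  (unknown; binding)
step 5 → dur = max(L[5]=4, C[4]=8) = 8
step 6 → dur = max(L[6]=5, C[5]=9) = 9
step 7 → dur = max(L[7]=7, C[6]=7) = 7
step 8 → dur = C[7]=9 = 9
sum of known step durations = 59
dur[4] = total - known = 67 - 59 = 8
L[4] is the binding max in step 4, so L[4] = dur[4] = 8

L[4] = 8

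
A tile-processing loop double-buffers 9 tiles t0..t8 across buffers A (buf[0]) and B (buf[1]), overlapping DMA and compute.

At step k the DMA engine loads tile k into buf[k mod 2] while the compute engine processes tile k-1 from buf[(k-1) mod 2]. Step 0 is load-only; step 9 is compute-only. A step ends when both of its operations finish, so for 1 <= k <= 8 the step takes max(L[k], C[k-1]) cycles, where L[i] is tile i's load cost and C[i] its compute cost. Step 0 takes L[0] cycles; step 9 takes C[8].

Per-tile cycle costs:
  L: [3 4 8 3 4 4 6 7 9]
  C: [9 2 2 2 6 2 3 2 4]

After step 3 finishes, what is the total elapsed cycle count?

step 0: L[0]=3 → dur=3, Σ=3 | A=load:t0 B=idle [load-only]
step 1: L[1]=4 C[0]=9 → dur=9, Σ=12 | A=compute:t0 B=load:t1 [compute-bound]
step 2: L[2]=8 C[1]=2 → dur=8, Σ=20 | A=load:t2 B=compute:t1 [load-bound]
step 3: L[3]=3 C[2]=2 → dur=3, Σ=23 | A=compute:t2 B=load:t3 [load-bound]
step 4: L[4]=4 C[3]=2 → dur=4, Σ=27 | A=load:t4 B=compute:t3 [load-bound]
step 5: L[5]=4 C[4]=6 → dur=6, Σ=33 | A=compute:t4 B=load:t5 [compute-bound]
step 6: L[6]=6 C[5]=2 → dur=6, Σ=39 | A=load:t6 B=compute:t5 [load-bound]
step 7: L[7]=7 C[6]=3 → dur=7, Σ=46 | A=compute:t6 B=load:t7 [load-bound]
step 8: L[8]=9 C[7]=2 → dur=9, Σ=55 | A=load:t8 B=compute:t7 [load-bound]
step 9: C[8]=4 → dur=4, Σ=59 | A=compute:t8 B=idle [compute-only]

end_cycle[3] = 23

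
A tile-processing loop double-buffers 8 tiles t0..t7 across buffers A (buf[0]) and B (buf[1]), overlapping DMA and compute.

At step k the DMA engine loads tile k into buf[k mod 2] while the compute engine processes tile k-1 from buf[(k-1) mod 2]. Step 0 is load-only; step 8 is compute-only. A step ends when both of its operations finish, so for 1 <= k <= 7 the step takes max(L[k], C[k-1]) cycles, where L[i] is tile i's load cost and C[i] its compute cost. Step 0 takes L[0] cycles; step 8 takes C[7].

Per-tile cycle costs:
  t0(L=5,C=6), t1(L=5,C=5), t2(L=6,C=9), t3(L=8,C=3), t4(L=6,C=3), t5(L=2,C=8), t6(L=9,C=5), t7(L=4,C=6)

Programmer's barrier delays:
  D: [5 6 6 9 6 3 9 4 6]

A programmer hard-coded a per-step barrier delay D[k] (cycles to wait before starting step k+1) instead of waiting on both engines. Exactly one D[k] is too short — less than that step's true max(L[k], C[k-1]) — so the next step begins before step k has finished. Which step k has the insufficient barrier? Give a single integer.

step 0: need L[0]=5 = 5; D[0]=5 ok
step 1: need max(L[1]=5,C[0]=6) = 6; D[1]=6 ok
step 2: need max(L[2]=6,C[1]=5) = 6; D[2]=6 ok
step 3: need max(L[3]=8,C[2]=9) = 9; D[3]=9 ok
step 4: need max(L[4]=6,C[3]=3) = 6; D[4]=6 ok
step 5: need max(L[5]=2,C[4]=3) = 3; D[5]=3 ok
step 6: need max(L[6]=9,C[5]=8) = 9; D[6]=9 ok
step 7: need max(L[7]=4,C[6]=5) = 5; D[7]=4 SHORT
step 8: need C[7]=6 = 6; D[8]=6 ok

hazard at step 7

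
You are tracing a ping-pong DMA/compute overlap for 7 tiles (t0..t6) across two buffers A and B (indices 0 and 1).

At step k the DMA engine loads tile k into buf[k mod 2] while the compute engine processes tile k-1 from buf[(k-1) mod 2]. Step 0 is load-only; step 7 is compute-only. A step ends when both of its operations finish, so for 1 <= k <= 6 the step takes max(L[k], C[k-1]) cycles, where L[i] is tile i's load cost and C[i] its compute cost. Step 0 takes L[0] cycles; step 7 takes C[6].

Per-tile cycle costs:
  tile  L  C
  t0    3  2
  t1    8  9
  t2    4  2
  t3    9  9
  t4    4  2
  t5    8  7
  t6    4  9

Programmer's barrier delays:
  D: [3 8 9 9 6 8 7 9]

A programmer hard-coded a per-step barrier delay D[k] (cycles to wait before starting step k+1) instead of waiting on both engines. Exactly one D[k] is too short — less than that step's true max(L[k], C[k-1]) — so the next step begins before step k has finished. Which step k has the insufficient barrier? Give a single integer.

hazard at step 4

[0] required=L[0]=3=3 vs D=3 ok
[1] required=max(L[1]=8,C[0]=2)=8 vs D=8 ok
[2] required=max(L[2]=4,C[1]=9)=9 vs D=9 ok
[3] required=max(L[3]=9,C[2]=2)=9 vs D=9 ok
[4] required=max(L[4]=4,C[3]=9)=9 vs D=6 SHORT
[5] required=max(L[5]=8,C[4]=2)=8 vs D=8 ok
[6] required=max(L[6]=4,C[5]=7)=7 vs D=7 ok
[7] required=C[6]=9=9 vs D=9 ok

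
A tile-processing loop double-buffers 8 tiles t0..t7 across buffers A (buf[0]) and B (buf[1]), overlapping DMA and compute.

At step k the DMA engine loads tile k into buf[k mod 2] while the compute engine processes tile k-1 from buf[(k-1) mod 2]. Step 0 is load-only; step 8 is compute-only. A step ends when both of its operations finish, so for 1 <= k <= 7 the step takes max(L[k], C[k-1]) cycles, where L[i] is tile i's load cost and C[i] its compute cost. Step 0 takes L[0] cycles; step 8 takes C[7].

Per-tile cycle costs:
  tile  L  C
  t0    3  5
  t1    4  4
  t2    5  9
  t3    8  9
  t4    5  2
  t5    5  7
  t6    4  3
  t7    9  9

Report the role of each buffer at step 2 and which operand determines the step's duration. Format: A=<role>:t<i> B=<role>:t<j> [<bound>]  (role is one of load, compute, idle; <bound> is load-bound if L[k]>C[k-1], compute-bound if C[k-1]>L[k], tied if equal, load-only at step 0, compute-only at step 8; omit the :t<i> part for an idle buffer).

  0. 3=3c; end=3; A:t0 B:-
  1. max(4,5)=5c; end=8; A:t0 B:t1
  2. max(5,4)=5c; end=13; A:t2 B:t1
  3. max(8,9)=9c; end=22; A:t2 B:t3
  4. max(5,9)=9c; end=31; A:t4 B:t3
  5. max(5,2)=5c; end=36; A:t4 B:t5
  6. max(4,7)=7c; end=43; A:t6 B:t5
  7. max(9,3)=9c; end=52; A:t6 B:t7
  8. 9=9c; end=61; A:t6 B:t7

step 2: A=load:t2 B=compute:t1 [load-bound]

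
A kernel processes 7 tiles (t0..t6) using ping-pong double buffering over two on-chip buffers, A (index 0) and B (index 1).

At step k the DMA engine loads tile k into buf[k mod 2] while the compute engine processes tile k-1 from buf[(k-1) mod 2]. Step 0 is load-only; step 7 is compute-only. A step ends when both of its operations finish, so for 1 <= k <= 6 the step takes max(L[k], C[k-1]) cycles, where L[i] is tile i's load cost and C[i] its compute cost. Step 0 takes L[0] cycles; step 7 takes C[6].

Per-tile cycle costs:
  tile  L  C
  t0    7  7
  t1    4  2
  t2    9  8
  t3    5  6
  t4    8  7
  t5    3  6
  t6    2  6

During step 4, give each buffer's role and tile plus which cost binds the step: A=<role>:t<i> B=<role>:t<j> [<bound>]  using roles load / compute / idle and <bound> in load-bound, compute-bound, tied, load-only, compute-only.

step 4: A=load:t4 B=compute:t3 [load-bound]

[0] DMA t0→A (7c) ∥ CU idle ⇒ 7c, clock 7
[1] DMA t1→B (4c) ∥ CU A:t0 (7c) ⇒ 7c, clock 14
[2] DMA t2→A (9c) ∥ CU B:t1 (2c) ⇒ 9c, clock 23
[3] DMA t3→B (5c) ∥ CU A:t2 (8c) ⇒ 8c, clock 31
[4] DMA t4→A (8c) ∥ CU B:t3 (6c) ⇒ 8c, clock 39
[5] DMA t5→B (3c) ∥ CU A:t4 (7c) ⇒ 7c, clock 46
[6] DMA t6→A (2c) ∥ CU B:t5 (6c) ⇒ 6c, clock 52
[7] DMA idle ∥ CU A:t6 (6c) ⇒ 6c, clock 58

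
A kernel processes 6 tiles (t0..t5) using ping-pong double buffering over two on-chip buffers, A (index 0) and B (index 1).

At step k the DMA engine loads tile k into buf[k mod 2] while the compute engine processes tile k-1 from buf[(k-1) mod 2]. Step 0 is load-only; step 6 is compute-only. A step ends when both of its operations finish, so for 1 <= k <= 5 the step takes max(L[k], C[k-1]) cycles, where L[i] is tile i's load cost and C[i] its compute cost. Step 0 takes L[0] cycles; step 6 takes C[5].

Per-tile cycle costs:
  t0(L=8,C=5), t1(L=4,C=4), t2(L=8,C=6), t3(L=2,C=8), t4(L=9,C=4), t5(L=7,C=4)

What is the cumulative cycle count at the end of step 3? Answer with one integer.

k=0 load=t0/8c comp=- wait=8 total=8
k=1 load=t1/4c comp=t0/5c wait=5 total=13
k=2 load=t2/8c comp=t1/4c wait=8 total=21
k=3 load=t3/2c comp=t2/6c wait=6 total=27
k=4 load=t4/9c comp=t3/8c wait=9 total=36
k=5 load=t5/7c comp=t4/4c wait=7 total=43
k=6 load=- comp=t5/4c wait=4 total=47

end_cycle[3] = 27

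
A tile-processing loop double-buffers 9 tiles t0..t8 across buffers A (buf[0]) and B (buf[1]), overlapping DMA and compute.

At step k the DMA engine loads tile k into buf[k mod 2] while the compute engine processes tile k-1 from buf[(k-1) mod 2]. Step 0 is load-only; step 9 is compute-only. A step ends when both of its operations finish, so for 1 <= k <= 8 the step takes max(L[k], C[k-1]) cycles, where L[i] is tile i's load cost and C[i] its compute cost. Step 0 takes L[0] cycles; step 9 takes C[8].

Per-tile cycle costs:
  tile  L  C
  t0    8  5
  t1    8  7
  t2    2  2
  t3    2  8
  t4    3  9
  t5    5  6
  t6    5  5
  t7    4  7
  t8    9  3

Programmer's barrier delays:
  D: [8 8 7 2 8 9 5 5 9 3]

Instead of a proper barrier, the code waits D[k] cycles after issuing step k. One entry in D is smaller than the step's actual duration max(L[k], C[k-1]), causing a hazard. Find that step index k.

step 0: need L[0]=8 = 8; D[0]=8 ok
step 1: need max(L[1]=8,C[0]=5) = 8; D[1]=8 ok
step 2: need max(L[2]=2,C[1]=7) = 7; D[2]=7 ok
step 3: need max(L[3]=2,C[2]=2) = 2; D[3]=2 ok
step 4: need max(L[4]=3,C[3]=8) = 8; D[4]=8 ok
step 5: need max(L[5]=5,C[4]=9) = 9; D[5]=9 ok
step 6: need max(L[6]=5,C[5]=6) = 6; D[6]=5 SHORT
step 7: need max(L[7]=4,C[6]=5) = 5; D[7]=5 ok
step 8: need max(L[8]=9,C[7]=7) = 9; D[8]=9 ok
step 9: need C[8]=3 = 3; D[9]=3 ok

hazard at step 6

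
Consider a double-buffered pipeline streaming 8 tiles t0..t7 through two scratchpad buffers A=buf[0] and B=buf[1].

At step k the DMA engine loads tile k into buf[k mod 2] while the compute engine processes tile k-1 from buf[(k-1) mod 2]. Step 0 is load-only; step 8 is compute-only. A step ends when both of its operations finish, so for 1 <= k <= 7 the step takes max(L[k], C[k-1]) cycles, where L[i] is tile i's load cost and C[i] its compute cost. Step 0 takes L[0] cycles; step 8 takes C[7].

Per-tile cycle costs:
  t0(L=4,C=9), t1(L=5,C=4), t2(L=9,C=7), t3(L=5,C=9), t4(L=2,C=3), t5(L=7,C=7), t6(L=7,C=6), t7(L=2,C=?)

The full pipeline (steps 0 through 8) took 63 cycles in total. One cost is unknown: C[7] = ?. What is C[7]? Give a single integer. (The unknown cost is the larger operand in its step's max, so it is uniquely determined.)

step 0 | dur = L[0]=4 = 4
step 1 | dur = max(L[1]=5, C[0]=9) = 9
step 2 | dur = max(L[2]=9, C[1]=4) = 9
step 3 | dur = max(L[3]=5, C[2]=7) = 7
step 4 | dur = max(L[4]=2, C[3]=9) = 9
step 5 | dur = max(L[5]=7, C[4]=3) = 7
step 6 | dur = max(L[6]=7, C[5]=7) = 7
step 7 | dur = max(L[7]=2, C[6]=6) = 6
step 8 | dur = C[7]=? = C[7]  (unknown; binding)
sum of known step durations = 58
dur[8] = total - known = 63 - 58 = 5
C[7] is the binding max in step 8, so C[7] = dur[8] = 5

C[7] = 5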